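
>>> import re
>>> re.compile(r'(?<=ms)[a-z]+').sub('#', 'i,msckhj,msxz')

'i,ms#,ms#'

Because the assertion is zero-width, the text it checks is not consumed and won't appear in the result.
Matches: at [4:8] → 'ckhj'; at [11:13] → 'xz'.
Every occurrence is swapped for '#'.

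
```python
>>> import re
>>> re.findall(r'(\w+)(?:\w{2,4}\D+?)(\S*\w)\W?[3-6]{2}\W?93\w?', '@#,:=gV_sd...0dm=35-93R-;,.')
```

`findall` packs the 2 group values into a tuple for every match.

[('gV_', '..0dm')]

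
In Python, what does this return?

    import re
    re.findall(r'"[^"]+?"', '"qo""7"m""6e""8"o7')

['"qo"', '"7"', '"6e"', '"8"']

`findall` yields the raw match text (4 of them) because the pattern has no groups.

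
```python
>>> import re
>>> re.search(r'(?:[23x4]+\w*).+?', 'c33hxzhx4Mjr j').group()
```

'33hxzhx4Mjr '

With the lazy modifier that quantifier settles for the fewest repetitions that let the rest of the pattern succeed (the atoms after it are unaffected and can still be greedy).
The match spans [1:13] → '33hxzhx4Mjr '.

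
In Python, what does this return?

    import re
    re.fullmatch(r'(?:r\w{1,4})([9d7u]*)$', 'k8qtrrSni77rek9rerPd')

This matches a literal 'r', then 1 to 4 of a word character (non-capturing group); then zero or more of one of [9d7u] (captured); then anchored at the end.
For `fullmatch`, every character of the input must be accounted for by the pattern.
Here there's no way to consume every character, so the call returns None.

None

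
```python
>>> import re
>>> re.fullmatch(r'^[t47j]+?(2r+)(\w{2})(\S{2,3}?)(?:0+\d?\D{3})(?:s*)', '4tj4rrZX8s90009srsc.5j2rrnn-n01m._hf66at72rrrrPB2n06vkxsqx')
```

The pattern matches anchored at the start of the string; then one or more of one of [t47j] (lazy); then a literal '2', then one or more of the literal 'r' (captured); then exactly 2 of a word character (captured); then 2 to 3 of a non-whitespace character (lazy) (captured); then one or more of the literal '0', then optionally a digit, then exactly 3 of a non-digit (non-capturing group); then zero or more of a literal 's' (non-capturing group).
`fullmatch` succeeds only if the pattern covers the string from start to end.
Here there's no way to consume every character, so the call returns None.

None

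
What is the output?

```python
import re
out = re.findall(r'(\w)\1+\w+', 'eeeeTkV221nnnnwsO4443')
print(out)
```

['e']

`\1` is not a pattern — it's the concrete string captured by group 1, re-applied verbatim.
`findall` collects group 1 from the one match (1 total).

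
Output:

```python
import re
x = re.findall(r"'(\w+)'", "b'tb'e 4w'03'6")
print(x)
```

['tb', '03']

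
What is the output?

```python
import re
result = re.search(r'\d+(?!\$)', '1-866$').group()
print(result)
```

The negative lookahead/lookbehind blocks any match where the forbidden context is present.
`re.search` scans for the first position where the pattern succeeds.
The match spans [0:1] → '1'.

1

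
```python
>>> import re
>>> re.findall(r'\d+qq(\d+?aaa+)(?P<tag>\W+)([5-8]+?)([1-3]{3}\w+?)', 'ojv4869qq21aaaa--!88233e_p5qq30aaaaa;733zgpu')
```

[('21aaaa', '--!', '88', '233e')]

The `?` after the quantifier makes it lazy — it takes as little as possible before letting the rest of the pattern try.
4 groups means the one result is a tuple of 4 captured strings — 1 here.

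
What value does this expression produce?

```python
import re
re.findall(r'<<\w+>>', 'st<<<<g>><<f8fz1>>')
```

['<<g>>', '<<f8fz1>>']

`findall` yields the raw match text (2 of them) because the pattern has no groups.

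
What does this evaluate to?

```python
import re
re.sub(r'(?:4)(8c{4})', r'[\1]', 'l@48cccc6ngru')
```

Pattern: a literal '4' (non-capturing group); then a literal '8', then exactly 4 of a literal 'c' (captured).
Matches: at [2:8] → '48cccc'.
The replacement refers to a captured group, so each match is rewritten using its own captured text.

'l@[8cccc]6ngru'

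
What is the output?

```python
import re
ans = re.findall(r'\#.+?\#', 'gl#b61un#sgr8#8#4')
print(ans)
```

['#b61un#', '#8#']

Because the quantifier is non-greedy, it stops expanding at the earliest point where the rest of the pattern can succeed.
Walking the string: at [2:9] → '#b61un#'; at [13:16] → '#8#'.
With no groups in the pattern, `findall` gives back each whole match — 2 here.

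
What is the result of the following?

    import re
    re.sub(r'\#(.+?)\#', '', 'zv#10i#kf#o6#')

'zvkf'

Matches: at [2:7] → '#10i#'; at [9:13] → '#o6#'.
Every occurrence is swapped for ''.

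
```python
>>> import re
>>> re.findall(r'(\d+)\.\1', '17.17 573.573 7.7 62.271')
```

['17', '573', '7', '2']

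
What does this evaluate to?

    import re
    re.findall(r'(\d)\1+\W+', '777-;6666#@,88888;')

The backreference `\1` re-matches whatever the first group consumed, character for character.
Scanning left to right: at [0:5] match '777-;', group 1 = '7'; at [5:12] match '6666#@,', group 1 = '6'; at [12:18] match '88888;', group 1 = '8'.
One capturing group, so `findall` returns just the captured substring from each match — 3 in all.

['7', '6', '8']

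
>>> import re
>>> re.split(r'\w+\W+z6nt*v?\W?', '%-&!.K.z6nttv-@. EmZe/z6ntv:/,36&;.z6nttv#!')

The pattern matches one or more of a word character; then one or more of a non-word character; then the literal 'z6n', then zero or more of the literal 't'; then optionally the literal 'v', then optionally a non-word character.
Matches to split on: at [5:14] → 'K.z6nttv-'; at [17:28] → 'EmZe/z6ntv:'; at [30:42] → '36&;.z6nttv#'.
Splitting on the pattern gives 4 pieces.

['%-&!.', '@. ', '/,', '!']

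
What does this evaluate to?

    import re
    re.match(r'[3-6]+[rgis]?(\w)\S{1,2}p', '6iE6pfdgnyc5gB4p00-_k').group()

'6iE6p'

`re.match` won't scan ahead — the pattern has to work from the very first character.
The match spans [0:5] → '6iE6p'.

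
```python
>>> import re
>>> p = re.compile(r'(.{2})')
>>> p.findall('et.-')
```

['et', '.-']

This matches exactly 2 of any character (captured).
Because there's exactly one group, `findall` drops the full match and keeps group 1 from each hit.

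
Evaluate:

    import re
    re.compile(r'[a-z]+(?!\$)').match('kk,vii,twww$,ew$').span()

(0, 2)

With `match`, the pattern is implicitly anchored at the beginning.
The match spans [0:2] → 'kk'.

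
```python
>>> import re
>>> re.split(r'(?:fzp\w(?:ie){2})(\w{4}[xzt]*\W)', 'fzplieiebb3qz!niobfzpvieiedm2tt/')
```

This matches the literal 'fzp', then a word character, then the literal 'ie' repeated 2 times (non-capturing group); then exactly 4 of a word character, then zero or more of one of [xzt], then a non-word character (captured).
Matches to split on: at [0:14] → 'fzplieiebb3qz!'; at [18:32] → 'fzpvieiedm2tt/'.
Because the pattern has a capturing group, `split` also inserts each captured text between the pieces.

['', 'bb3qz!', 'niob', 'dm2tt/', '']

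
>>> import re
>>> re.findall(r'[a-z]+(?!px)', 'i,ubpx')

`(?!…)`/`(?<!…)` only lets a position through if the neighbouring text does NOT match; no characters are consumed.
Scanning left to right: at [0:1] → 'i'; at [2:6] → 'ubpx'.
`findall` yields the raw match text (2 of them) because the pattern has no groups.

['i', 'ubpx']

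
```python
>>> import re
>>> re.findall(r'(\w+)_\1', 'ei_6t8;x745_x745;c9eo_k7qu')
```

['x745']

After group 1 captures some text, `\1` only succeeds where that same text appears again.
`findall` collects group 1 from the one match (1 total).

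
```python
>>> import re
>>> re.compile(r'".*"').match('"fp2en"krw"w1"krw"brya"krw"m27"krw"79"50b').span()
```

`re.match` only tries the pattern at the start of the string.
The match spans [0:38] → '"fp2en"krw"w1"krw"brya"krw"m27"krw"79"'.

(0, 38)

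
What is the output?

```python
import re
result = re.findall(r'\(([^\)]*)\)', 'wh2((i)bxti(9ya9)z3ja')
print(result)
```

One capturing group, so `findall` returns just the captured substring from each match — 2 in all.

['(i', '9ya9']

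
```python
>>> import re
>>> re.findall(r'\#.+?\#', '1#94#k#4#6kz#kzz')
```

Because the quantifier is non-greedy, it stops expanding at the earliest point where the rest of the pattern can succeed.
`findall` yields the raw match text (2 of them) because the pattern has no groups.

['#94#', '#4#']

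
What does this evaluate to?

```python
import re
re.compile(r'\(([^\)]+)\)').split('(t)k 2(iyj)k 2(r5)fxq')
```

['', 't', 'k 2', 'iyj', 'k 2', 'r5', 'fxq']

Matches to split on: at [0:3] → '(t)'; at [6:11] → '(iyj)'; at [14:18] → '(r5)'.
Because the pattern has a capturing group, `split` also inserts each captured text between the pieces.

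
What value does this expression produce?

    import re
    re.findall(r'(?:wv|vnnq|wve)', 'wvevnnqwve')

['wv', 'vnnq', 'wv']

Alternation tries branches left to right and keeps the first one that lets the overall match succeed at that position.
With no groups in the pattern, `findall` gives back each whole match — 3 here.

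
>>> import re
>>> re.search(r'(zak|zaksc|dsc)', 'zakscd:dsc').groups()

('zak',)

The match spans [0:3] → 'zak'.
Captured: group 1 = 'zak'.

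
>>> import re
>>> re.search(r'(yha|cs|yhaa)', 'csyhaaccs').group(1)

'cs'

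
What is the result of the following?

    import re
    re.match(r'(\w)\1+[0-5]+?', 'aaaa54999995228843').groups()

('a',)

After group 1 captures some text, `\1` only succeeds where that same text appears again.
`match` is anchored at position 0; if the pattern doesn't fit there, it returns None.
The match spans [0:5] → 'aaaa5'.
Captured: group 1 = 'a'.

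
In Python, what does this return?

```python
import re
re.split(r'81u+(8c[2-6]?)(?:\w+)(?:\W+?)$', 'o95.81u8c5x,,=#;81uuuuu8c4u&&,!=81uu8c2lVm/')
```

The pattern matches the literal '81', then one or more of the literal 'u'; then the literal '8c', then optionally a character in [2-6] (captured); then one or more of a word character (non-capturing group); then one or more of a non-word character (lazy) (non-capturing group); then anchored at the end.
Matches to split on: at [32:43] → '81uu8c2lVm/'.
With a capturing group present, the delimiter's captured portion is kept in the result list.

['o95.81u8c5x,,=#;81uuuuu8c4u&&,!=', '8c2', '']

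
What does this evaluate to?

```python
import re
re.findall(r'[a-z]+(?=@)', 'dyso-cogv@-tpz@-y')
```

The `(?=…)`/`(?<=…)` assertion just peeks at neighbouring text; it doesn't advance the match position.
No capturing groups, so `findall` returns the 2 full match strings.

['cogv', 'tpz']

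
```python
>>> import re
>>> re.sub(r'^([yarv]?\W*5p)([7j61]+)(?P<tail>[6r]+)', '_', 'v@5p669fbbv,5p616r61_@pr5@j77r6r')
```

Pattern: anchored at the start of the string; then optionally one of [yarv], then zero or more of a non-word character, then the literal '5p' (captured); then one or more of one of [7j61] (captured); then one or more of one of [6r] (captured as 'tail').
Every occurrence is swapped for '_'.

'_9fbbv,5p616r61_@pr5@j77r6r'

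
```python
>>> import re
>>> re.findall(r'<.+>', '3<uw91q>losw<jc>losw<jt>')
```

['<uw91q>losw<jc>losw<jt>']

Scanning left to right: at [1:24] → '<uw91q>losw<jc>losw<jt>'.
With no groups in the pattern, `findall` gives back each whole match — 1 here.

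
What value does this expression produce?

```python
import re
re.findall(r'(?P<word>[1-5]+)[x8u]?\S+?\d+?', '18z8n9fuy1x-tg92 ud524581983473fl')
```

Pattern: one or more of a character in [1-5] (captured as 'word'); then optionally one of [x8u], then one or more of a non-whitespace character (lazy); then one or more of a digit (lazy).
A `+?`/`*?`/`{m,n}?` starts at its minimum and grows only as far as needed for what follows to match.
Scanning left to right: at [0:4] match '18z8', group 1 = '1'; at [9:15] match '1x-tg9', group 1 = '1'; at [19:26] match '5245819', group 1 = '5245'; at [27:31] match '3473', group 1 = '34'.
With a single group, `findall` returns only what that group captured — 4 items.

['1', '1', '5245', '34']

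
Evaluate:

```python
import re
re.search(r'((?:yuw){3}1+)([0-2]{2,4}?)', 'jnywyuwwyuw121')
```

None

Pattern: the literal 'yuw' repeated 3 times, then one or more of the literal '1' (captured); then 2 to 4 of a character in [0-2] (lazy) (captured).
`re.search` scans for the first position where the pattern succeeds.
Here the pattern never matches, so the call returns None.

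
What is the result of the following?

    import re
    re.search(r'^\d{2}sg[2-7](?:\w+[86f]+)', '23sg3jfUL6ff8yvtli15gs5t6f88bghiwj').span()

The match spans [0:28] → '23sg3jfUL6ff8yvtli15gs5t6f88'.

(0, 28)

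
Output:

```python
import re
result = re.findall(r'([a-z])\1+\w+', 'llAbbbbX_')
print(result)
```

`\1` is not a pattern — it's the concrete string captured by group 1, re-applied verbatim.
Walking the string: at [0:9] match 'llAbbbbX_', group 1 = 'l'.
`findall` collects group 1 from the one match (1 total).

['l']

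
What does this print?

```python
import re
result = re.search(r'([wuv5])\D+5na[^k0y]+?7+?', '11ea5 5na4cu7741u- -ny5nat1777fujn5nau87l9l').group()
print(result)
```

Because the quantifier is non-greedy, it stops expanding at the earliest point where the rest of the pattern can succeed.
The match spans [4:13] → '5 5na4cu7'.

5 5na4cu7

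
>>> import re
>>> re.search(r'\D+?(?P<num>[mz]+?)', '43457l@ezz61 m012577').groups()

This matches one or more of a non-digit (lazy); then one or more of one of [mz] (lazy) (captured as 'num').
With the lazy modifier that quantifier settles for the fewest repetitions that let the rest of the pattern succeed (the atoms after it are unaffected and can still be greedy).
Unlike `match`, `search` isn't anchored — it looks for the pattern anywhere in the string.
The match spans [5:9] → 'l@ez'.
Captured: group 1 = 'z'.

('z',)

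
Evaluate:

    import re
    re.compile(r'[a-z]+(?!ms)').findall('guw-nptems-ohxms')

['guw', 'nptems', 'ohxms']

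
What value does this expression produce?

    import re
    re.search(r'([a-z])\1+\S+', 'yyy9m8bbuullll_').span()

`\1` has to match the exact text group 1 already captured.
`search` walks the string left to right and returns the first match it finds.
The match spans [0:15] → 'yyy9m8bbuullll_'.
Captured: group 1 = 'y'.

(0, 15)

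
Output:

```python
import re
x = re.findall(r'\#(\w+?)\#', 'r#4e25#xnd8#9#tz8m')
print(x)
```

['4e25', '9']

Walking the string: at [1:7] match '#4e25#', group 1 = '4e25'; at [11:14] match '#9#', group 1 = '9'.
`findall` collects group 1 from each match (2 total).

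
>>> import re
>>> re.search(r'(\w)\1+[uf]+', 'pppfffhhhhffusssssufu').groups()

('p',)

The match spans [0:6] → 'pppfff'.
Captured: group 1 = 'p'.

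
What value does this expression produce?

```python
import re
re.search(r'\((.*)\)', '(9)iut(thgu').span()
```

(0, 3)

`search` walks the string left to right and returns the first match it finds.
The match spans [0:3] → '(9)'.
Captured: group 1 = '9'.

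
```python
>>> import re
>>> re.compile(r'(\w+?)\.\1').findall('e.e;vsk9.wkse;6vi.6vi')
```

['e', '6vi']

`\1` has to match the exact text group 1 already captured.
Walking the string: at [0:3] match 'e.e', group 1 = 'e'; at [14:21] match '6vi.6vi', group 1 = '6vi'.
Because there's exactly one group, `findall` drops the full match and keeps group 1 from each hit.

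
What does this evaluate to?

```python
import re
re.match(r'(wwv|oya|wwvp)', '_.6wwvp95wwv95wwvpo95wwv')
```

None

With `match`, the pattern is implicitly anchored at the beginning.
Here the string doesn't start with a match, so the call returns None.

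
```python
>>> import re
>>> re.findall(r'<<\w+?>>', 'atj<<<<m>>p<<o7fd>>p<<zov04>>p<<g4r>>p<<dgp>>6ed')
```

Since nothing is captured, `findall` lists the 5 matched substrings directly.

['<<m>>', '<<o7fd>>', '<<zov04>>', '<<g4r>>', '<<dgp>>']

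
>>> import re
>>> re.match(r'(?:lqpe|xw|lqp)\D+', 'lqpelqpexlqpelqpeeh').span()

(0, 19)

`re.match` only tries the pattern at the start of the string.
The match spans [0:19] → 'lqpelqpexlqpelqpeeh'.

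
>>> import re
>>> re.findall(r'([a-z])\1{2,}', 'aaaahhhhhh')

`\1` has to match the exact text group 1 already captured.
One capturing group, so `findall` returns just the captured substring from each match — 2 in all.

['a', 'h']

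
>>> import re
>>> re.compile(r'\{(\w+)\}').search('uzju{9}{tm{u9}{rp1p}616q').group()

'{9}'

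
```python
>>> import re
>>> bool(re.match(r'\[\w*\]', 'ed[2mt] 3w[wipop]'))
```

False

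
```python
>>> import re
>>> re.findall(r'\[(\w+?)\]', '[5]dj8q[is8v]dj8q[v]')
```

Matches: at [0:3] match '[5]', group 1 = '5'; at [7:13] match '[is8v]', group 1 = 'is8v'; at [17:20] match '[v]', group 1 = 'v'.
One capturing group, so `findall` returns just the captured substring from each match — 3 in all.

['5', 'is8v', 'v']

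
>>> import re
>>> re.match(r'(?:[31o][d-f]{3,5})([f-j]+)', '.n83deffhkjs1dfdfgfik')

None

`re.match` won't scan ahead — the pattern has to work from the very first character.
Here the string doesn't start with a match, so the call returns None.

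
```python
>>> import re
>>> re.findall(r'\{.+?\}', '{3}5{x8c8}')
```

['{3}', '{x8c8}']

Lazy quantifiers expand one character at a time until the remainder of the pattern can match.
Matches: at [0:3] → '{3}'; at [4:10] → '{x8c8}'.
`findall` yields the raw match text (2 of them) because the pattern has no groups.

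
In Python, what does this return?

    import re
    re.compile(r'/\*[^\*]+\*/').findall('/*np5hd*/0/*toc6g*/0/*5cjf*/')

['/*np5hd*/', '/*toc6g*/', '/*5cjf*/']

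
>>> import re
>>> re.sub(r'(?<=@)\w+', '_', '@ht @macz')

'@_ @_'

Lookahead/lookbehind check context without consuming it, so the matched span excludes the asserted characters.
`sub` substitutes '_' at each match site.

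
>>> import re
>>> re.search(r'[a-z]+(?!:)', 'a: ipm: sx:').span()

`(?!…)`/`(?<!…)` only lets a position through if the neighbouring text does NOT match; no characters are consumed.
The match spans [3:5] → 'ip'.

(3, 5)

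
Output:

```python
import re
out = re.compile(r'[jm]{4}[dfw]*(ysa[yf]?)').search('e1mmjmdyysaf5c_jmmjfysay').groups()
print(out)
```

('ysay',)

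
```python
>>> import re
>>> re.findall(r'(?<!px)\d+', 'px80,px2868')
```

`(?!…)`/`(?<!…)` only lets a position through if the neighbouring text does NOT match; no characters are consumed.
`findall` yields the raw match text (2 of them) because the pattern has no groups.

['0', '868']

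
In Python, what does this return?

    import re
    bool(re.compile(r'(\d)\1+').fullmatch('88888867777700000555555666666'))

False

After group 1 captures some text, `\1` only succeeds where that same text appears again.
`fullmatch` succeeds only if the pattern covers the string from start to end.
Here the pattern can't cover the whole string, so the call returns None, and `bool(None)` is False.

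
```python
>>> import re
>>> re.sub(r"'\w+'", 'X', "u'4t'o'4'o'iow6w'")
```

Matches: at [1:5] → "'4t'"; at [6:9] → "'4'"; at [10:17] → "'iow6w'".
Each match is replaced by 'X'.

'uXoXoX'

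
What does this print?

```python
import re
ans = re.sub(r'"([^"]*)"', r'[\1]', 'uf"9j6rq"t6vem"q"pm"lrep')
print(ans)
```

uf[9j6rq]t6vem[q]pm"lrep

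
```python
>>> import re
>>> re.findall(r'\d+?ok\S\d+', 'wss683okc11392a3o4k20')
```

Pattern: one or more of a digit (lazy), then the literal 'ok'; then a non-whitespace character, then one or more of a digit.
Matches: at [3:14] → '683okc11392'.
With no groups in the pattern, `findall` gives back each whole match — 1 here.

['683okc11392']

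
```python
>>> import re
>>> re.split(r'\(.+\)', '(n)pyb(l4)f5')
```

['', 'f5']

Each match becomes a cut point; 2 segments remain.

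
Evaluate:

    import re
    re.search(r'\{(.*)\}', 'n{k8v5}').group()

'{k8v5}'

The match spans [1:7] → '{k8v5}'.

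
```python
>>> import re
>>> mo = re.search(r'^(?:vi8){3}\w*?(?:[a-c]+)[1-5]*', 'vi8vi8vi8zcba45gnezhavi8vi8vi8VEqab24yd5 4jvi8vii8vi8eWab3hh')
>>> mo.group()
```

'vi8vi8vi8zcba45'

Pattern: anchored at the start of the string; then the literal 'vi8' repeated 3 times, then zero or more of a word character (lazy); then one or more of a character in [a-c] (non-capturing group); then zero or more of a character in [1-5].
The match spans [0:15] → 'vi8vi8vi8zcba45'.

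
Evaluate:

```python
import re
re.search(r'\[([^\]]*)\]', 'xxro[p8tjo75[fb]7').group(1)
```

'p8tjo75[fb'

`re.search` scans for the first position where the pattern succeeds.
The match spans [4:16] → '[p8tjo75[fb]'.
Captured: group 1 = 'p8tjo75[fb'.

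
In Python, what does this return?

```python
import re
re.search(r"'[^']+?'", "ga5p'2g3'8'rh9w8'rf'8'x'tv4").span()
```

(4, 9)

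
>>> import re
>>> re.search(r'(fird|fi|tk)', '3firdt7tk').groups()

The match spans [1:5] → 'fird'.
Captured: group 1 = 'fird'.

('fird',)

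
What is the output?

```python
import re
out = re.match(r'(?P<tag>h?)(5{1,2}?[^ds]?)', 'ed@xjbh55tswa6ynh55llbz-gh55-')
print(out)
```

None

`match` is anchored at position 0; if the pattern doesn't fit there, it returns None.
Here position 0 doesn't satisfy it, so the call returns None.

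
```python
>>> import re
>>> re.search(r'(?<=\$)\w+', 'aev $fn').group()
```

'fn'

The lookaround is zero-width — it requires the adjacent text to match without consuming it, so the asserted text isn't part of the match.
`re.search` scans for the first position where the pattern succeeds.
The match spans [5:7] → 'fn'.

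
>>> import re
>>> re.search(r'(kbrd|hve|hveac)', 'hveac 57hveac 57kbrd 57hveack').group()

'hve'

Alternation tries branches left to right and keeps the first one that lets the overall match succeed at that position.
The match spans [0:3] → 'hve'.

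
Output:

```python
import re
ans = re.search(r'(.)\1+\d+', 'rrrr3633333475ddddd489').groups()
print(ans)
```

('r',)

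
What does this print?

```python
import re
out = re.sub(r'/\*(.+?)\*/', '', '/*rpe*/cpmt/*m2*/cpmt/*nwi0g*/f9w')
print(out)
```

cpmtcpmtf9w

A non-greedy quantifier consumes as few characters as it can — just enough that the remainder of the pattern still matches from where it stops; whatever follows it matches normally.
Matches: at [0:7] → '/*rpe*/'; at [11:17] → '/*m2*/'; at [21:30] → '/*nwi0g*/'.
Each match is replaced by ''.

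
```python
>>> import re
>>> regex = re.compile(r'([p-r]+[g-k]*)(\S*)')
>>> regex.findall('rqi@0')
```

[('rqi', '@0')]

This matches one or more of a character in [p-r], then zero or more of a character in [g-k] (captured); then zero or more of a non-whitespace character (captured).
Matches: at [0:5] match 'rqi@0', groups = ('rqi', '@0').
With 2 capturing groups, `findall` returns a 2-tuple per match.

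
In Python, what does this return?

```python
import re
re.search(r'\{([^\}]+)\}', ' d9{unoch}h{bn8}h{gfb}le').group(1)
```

`re.search` tries every starting position until one works.
The match spans [3:10] → '{unoch}'.
Captured: group 1 = 'unoch'.

'unoch'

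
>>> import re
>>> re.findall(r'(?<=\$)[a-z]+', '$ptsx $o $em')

The lookaround is zero-width — it requires the adjacent text to match without consuming it, so the asserted text isn't part of the match.
Walking the string: at [1:5] → 'ptsx'; at [7:8] → 'o'; at [10:12] → 'em'.
With no groups in the pattern, `findall` gives back each whole match — 3 here.

['ptsx', 'o', 'em']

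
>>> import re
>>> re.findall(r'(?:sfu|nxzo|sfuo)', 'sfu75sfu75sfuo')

['sfu', 'sfu', 'sfu']

Alternation tries branches left to right and keeps the first one that lets the overall match succeed at that position.
Scanning left to right: at [0:3] → 'sfu'; at [5:8] → 'sfu'; at [10:13] → 'sfu'.
No capturing groups, so `findall` returns the 3 full match strings.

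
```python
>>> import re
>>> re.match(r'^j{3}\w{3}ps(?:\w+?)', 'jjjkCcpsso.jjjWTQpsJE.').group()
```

With `match`, the pattern is implicitly anchored at the beginning.
The match spans [0:9] → 'jjjkCcpss'.

'jjjkCcpss'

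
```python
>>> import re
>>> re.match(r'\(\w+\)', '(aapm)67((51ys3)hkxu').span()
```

`match` is anchored at position 0; if the pattern doesn't fit there, it returns None.
The match spans [0:6] → '(aapm)'.

(0, 6)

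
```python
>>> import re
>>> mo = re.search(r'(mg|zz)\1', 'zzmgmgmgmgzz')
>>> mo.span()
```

`\1` has to match the exact text group 1 already captured.
The match spans [2:6] → 'mgmg'.

(2, 6)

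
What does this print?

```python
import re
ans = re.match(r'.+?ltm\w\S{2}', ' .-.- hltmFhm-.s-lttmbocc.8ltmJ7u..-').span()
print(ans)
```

`match` is anchored at position 0; if the pattern doesn't fit there, it returns None.
The match spans [0:13] → ' .-.- hltmFhm'.

(0, 13)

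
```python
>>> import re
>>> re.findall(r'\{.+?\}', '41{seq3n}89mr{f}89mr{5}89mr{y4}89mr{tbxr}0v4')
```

The `?` after the quantifier makes it lazy — it takes as little as possible before letting the rest of the pattern try.
With no groups in the pattern, `findall` gives back each whole match — 5 here.

['{seq3n}', '{f}', '{5}', '{y4}', '{tbxr}']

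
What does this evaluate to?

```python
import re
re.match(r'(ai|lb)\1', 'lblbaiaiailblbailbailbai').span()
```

(0, 4)

`re.match` won't scan ahead — the pattern has to work from the very first character.
The match spans [0:4] → 'lblb'.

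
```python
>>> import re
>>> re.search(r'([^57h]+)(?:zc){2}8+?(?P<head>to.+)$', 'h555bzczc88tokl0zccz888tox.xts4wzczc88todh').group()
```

Pattern: one or more of any character except [57h] (captured); then the literal 'zc' repeated 2 times, then one or more of a literal '8' (lazy); then the literal 'to', then one or more of any character (captured as 'head'); then anchored at the end.
`search` walks the string left to right and returns the first match it finds.
The match spans [4:42] → 'bzczc88tokl0zccz888tox.xts4wzczc88todh'.
Captured: group 1 = 'bzczc88tokl0zccz888tox.xts4w', group 2 = 'todh'.

'bzczc88tokl0zccz888tox.xts4wzczc88todh'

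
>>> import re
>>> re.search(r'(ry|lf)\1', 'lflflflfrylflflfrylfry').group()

`\1` is not a pattern — it's the concrete string captured by group 1, re-applied verbatim.
Unlike `match`, `search` isn't anchored — it looks for the pattern anywhere in the string.
The match spans [0:4] → 'lflf'.
Captured: group 1 = 'lf'.

'lflf'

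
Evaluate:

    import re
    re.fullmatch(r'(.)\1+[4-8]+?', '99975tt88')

`\1` has to match the exact text group 1 already captured.
`re.fullmatch` is like wrapping the pattern in `^…$` (in single-line mode).
Here there's no way to consume every character, so the call returns None.

None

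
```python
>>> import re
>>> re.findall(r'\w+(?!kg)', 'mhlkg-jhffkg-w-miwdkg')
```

['mhlkg', 'jhffkg', 'w', 'miwdkg']

The negative lookahead/lookbehind blocks any match where the forbidden context is present.
No capturing groups, so `findall` returns the 4 full match strings.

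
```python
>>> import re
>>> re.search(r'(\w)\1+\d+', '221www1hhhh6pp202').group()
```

'221'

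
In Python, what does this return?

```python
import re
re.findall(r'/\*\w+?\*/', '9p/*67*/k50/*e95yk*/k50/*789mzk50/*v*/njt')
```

Scanning left to right: at [2:8] → '/*67*/'; at [11:20] → '/*e95yk*/'; at [33:38] → '/*v*/'.
No capturing groups, so `findall` returns the 3 full match strings.

['/*67*/', '/*e95yk*/', '/*v*/']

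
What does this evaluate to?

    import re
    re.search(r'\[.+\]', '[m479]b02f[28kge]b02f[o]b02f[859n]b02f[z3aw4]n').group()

'[m479]b02f[28kge]b02f[o]b02f[859n]b02f[z3aw4]'

The match spans [0:45] → '[m479]b02f[28kge]b02f[o]b02f[859n]b02f[z3aw4]'.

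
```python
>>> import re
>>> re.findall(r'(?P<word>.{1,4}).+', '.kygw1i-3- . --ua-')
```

['.kyg']

This matches 1 to 4 of any character (captured as 'word'); then one or more of any character.
Walking the string: at [0:18] match '.kygw1i-3- . --ua-', group 1 = '.kyg'.
`findall` collects group 1 from the one match (1 total).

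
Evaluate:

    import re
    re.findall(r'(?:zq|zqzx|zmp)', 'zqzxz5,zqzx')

['zq', 'zq']

Alternation tries branches left to right and keeps the first one that lets the overall match succeed at that position.
Walking the string: at [0:2] → 'zq'; at [7:9] → 'zq'.
With no groups in the pattern, `findall` gives back each whole match — 2 here.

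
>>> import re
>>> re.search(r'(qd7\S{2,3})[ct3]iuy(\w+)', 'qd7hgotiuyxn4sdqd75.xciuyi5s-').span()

(0, 19)

This matches the literal 'qd7', then 2 to 3 of a non-whitespace character (captured); then one of [ct3], then the literal 'iuy'; then one or more of a word character (captured).
`search` walks the string left to right and returns the first match it finds.
The match spans [0:19] → 'qd7hgotiuyxn4sdqd75'.
Captured: group 1 = 'qd7hgo', group 2 = 'xn4sdqd75'.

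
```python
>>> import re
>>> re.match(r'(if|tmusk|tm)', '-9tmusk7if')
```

`re.match` won't scan ahead — the pattern has to work from the very first character.
Here the pattern fails at index 0, so the call returns None.

None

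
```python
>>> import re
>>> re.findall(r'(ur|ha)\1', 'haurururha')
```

['ur']

A backreference is literal: `\1` must see the identical characters the first group matched.
Walking the string: at [2:6] match 'urur', group 1 = 'ur'.
One capturing group, so `findall` returns just the captured substring from the one match — 1 in all.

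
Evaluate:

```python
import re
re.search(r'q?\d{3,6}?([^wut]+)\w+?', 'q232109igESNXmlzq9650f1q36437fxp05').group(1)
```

'109igESNXmlzq9650f1q36437fxp0'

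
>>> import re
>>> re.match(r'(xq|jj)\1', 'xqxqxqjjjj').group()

'xqxq'

A backreference is literal: `\1` must see the identical characters the first group matched.
`re.match` won't scan ahead — the pattern has to work from the very first character.
The match spans [0:4] → 'xqxq'.
Captured: group 1 = 'xq'.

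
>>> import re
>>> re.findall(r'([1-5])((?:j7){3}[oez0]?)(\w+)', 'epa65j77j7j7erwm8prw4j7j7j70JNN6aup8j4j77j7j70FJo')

[('4', 'j7j7j70', 'JNN6aup8j4j77j7j70FJo')]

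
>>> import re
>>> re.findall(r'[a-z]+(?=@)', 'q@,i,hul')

['q']

Because the assertion is zero-width, the text it checks is not consumed and won't appear in the result.
With no groups in the pattern, `findall` gives back each whole match — 1 here.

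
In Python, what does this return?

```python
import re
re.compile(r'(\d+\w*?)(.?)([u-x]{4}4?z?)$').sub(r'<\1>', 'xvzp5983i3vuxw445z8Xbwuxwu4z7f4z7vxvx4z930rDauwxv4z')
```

The replacement refers to a captured group, so each match is rewritten using its own captured text.

'xvzp<5983i3vuxw445z8Xbwuxwu4z7f4z7vxvx4z930rD>'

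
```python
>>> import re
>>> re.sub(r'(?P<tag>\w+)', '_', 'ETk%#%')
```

The pattern matches one or more of a word character (captured as 'tag').
Every occurrence is swapped for '_'.

'_%#%'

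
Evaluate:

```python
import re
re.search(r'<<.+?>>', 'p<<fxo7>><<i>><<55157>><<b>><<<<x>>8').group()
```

The match spans [1:9] → '<<fxo7>>'.

'<<fxo7>>'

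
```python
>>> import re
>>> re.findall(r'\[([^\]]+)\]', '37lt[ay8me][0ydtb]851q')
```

With a single group, `findall` returns only what that group captured — 2 items.

['ay8me', '0ydtb']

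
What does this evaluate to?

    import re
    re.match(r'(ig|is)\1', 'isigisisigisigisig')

None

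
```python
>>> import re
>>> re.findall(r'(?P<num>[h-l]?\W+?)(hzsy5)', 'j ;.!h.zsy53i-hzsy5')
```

[('i-', 'hzsy5')]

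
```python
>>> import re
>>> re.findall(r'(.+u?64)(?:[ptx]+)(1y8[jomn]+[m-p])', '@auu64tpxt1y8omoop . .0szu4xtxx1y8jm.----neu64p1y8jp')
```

[('@auu64tpxt1y8omoop . .0szu4xtxx1y8jm.----neu64', '1y8jp')]

2 groups means the one result is a tuple of 2 captured strings — 1 here.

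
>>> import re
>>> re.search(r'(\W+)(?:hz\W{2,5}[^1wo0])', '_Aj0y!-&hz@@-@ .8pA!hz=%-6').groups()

Pattern: one or more of a non-word character (captured); then the literal 'hz', then 2 to 5 of a non-word character, then any character except [1wo0] (non-capturing group).
Unlike `match`, `search` isn't anchored — it looks for the pattern anywhere in the string.
The match spans [5:16] → '!-&hz@@-@ .'.
Captured: group 1 = '!-&'.

('!-&',)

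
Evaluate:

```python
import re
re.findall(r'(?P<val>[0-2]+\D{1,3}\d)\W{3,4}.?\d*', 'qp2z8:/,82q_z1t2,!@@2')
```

['2z8', '1t2']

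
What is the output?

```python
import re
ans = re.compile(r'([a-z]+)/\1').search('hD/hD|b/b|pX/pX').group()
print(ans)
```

`\1` has to match the exact text group 1 already captured.
Unlike `match`, `search` isn't anchored — it looks for the pattern anywhere in the string.
The match spans [6:9] → 'b/b'.
Captured: group 1 = 'b'.

b/b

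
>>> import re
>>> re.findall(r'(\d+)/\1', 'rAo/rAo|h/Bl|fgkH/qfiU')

One capturing group, so `findall` returns just the captured substring from each match — 0 in all.
Nothing in the string satisfies the pattern, so the list is empty.

[]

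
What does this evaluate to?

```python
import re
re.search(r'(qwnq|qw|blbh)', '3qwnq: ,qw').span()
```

(1, 5)

Branches in `(...|...)` are attempted left-to-right; the first branch that allows the whole pattern to succeed is taken.
The match spans [1:5] → 'qwnq'.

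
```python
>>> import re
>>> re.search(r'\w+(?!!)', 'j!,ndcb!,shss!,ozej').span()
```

(3, 6)

The negative lookahead/lookbehind blocks any match where the forbidden context is present.
Unlike `match`, `search` isn't anchored — it looks for the pattern anywhere in the string.
The match spans [3:6] → 'ndc'.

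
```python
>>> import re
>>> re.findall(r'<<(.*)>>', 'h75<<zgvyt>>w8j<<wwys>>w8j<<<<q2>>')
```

One capturing group, so `findall` returns just the captured substring from the one match — 1 in all.

['zgvyt>>w8j<<wwys>>w8j<<<<q2']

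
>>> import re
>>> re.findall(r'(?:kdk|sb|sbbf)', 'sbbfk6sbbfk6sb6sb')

['sb', 'sb', 'sb', 'sb']

Alternation tries branches left to right and keeps the first one that lets the overall match succeed at that position.
Matches: at [0:2] → 'sb'; at [6:8] → 'sb'; at [12:14] → 'sb'; at [15:17] → 'sb'.
Since nothing is captured, `findall` lists the 4 matched substrings directly.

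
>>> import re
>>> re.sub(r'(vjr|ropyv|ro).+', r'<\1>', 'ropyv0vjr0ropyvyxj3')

'<ropyv>'

`|` is ordered: at each position the engine commits to the first alternative that works.
Each match is replaced using the text its own group 1 captured.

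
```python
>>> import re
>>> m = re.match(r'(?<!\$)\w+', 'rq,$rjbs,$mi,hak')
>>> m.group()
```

'rq'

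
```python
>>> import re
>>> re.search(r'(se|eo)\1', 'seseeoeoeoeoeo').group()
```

'sese'

The backreference `\1` re-matches whatever the first group consumed, character for character.
The match spans [0:4] → 'sese'.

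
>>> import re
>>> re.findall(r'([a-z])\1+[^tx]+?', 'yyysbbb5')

['y', 'b']

A backreference is literal: `\1` must see the identical characters the first group matched.
Because there's exactly one group, `findall` drops the full match and keeps group 1 from each hit.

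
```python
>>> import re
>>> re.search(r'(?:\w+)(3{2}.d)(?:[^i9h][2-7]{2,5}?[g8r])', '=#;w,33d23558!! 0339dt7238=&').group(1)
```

The match spans [16:26] → '0339dt7238'.
Captured: group 1 = '339d'.

'339d'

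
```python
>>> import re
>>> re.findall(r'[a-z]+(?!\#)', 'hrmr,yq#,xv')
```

['hrmr', 'y', 'xv']

The negative lookahead/lookbehind blocks any match where the forbidden context is present.
Scanning left to right: at [0:4] → 'hrmr'; at [5:6] → 'y'; at [9:11] → 'xv'.
No capturing groups, so `findall` returns the 3 full match strings.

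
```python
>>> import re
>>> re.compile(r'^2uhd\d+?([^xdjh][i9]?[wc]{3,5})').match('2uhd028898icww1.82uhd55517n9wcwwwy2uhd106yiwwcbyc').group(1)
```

Pattern: anchored at the start of the string; then the literal '2u', then the literal 'hd', then one or more of a digit (lazy); then any character except [xdjh], then optionally one of [i9], then 3 to 5 of one of [wc] (captured).
A `+?`/`*?`/`{m,n}?` starts at its minimum and grows only as far as needed for what follows to match.
`match` is anchored at position 0; if the pattern doesn't fit there, it returns None.
The match spans [0:14] → '2uhd028898icww'.
Captured: group 1 = '8icww'.

'8icww'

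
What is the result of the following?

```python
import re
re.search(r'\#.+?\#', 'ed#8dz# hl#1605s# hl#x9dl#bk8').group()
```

'#8dz#'

The match spans [2:7] → '#8dz#'.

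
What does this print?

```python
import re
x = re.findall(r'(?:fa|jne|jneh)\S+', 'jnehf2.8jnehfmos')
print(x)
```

With no groups in the pattern, `findall` gives back each whole match — 1 here.

['jnehf2.8jnehfmos']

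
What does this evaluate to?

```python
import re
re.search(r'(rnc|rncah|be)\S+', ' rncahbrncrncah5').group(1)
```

'rnc'

Alternation tries branches left to right and keeps the first one that lets the overall match succeed at that position.
Unlike `match`, `search` isn't anchored — it looks for the pattern anywhere in the string.
The match spans [1:16] → 'rncahbrncrncah5'.
Captured: group 1 = 'rnc'.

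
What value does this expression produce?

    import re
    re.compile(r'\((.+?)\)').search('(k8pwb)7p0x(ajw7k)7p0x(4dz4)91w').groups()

('k8pwb',)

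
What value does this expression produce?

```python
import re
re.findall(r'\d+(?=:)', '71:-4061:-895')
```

['71', '4061']

The `(?=…)`/`(?<=…)` assertion just peeks at neighbouring text; it doesn't advance the match position.
Since nothing is captured, `findall` lists the 2 matched substrings directly.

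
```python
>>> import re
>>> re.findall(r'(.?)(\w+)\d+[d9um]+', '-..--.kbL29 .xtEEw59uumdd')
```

The pattern matches optionally any character (captured); then one or more of a word character (captured); then one or more of a digit; then one or more of one of [d9um].
Scanning left to right: at [5:11] match '.kbL29', groups = ('.', 'kbL'); at [12:25] match '.xtEEw59uumdd', groups = ('.', 'xtEEw5').
2 groups means each result is a tuple of 2 captured strings — 2 here.

[('.', 'kbL'), ('.', 'xtEEw5')]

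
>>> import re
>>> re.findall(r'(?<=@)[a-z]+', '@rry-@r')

['rry', 'r']

The `(?=…)`/`(?<=…)` assertion just peeks at neighbouring text; it doesn't advance the match position.
Matches: at [1:4] → 'rry'; at [6:7] → 'r'.
`findall` yields the raw match text (2 of them) because the pattern has no groups.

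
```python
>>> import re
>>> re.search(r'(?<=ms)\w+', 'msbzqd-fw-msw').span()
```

Because the assertion is zero-width, the text it checks is not consumed and won't appear in the result.
`search` walks the string left to right and returns the first match it finds.
The match spans [2:6] → 'bzqd'.

(2, 6)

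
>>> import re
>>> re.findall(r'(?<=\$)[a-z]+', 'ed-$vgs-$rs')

['vgs', 'rs']

The lookaround is zero-width — it requires the adjacent text to match without consuming it, so the asserted text isn't part of the match.
Scanning left to right: at [4:7] → 'vgs'; at [9:11] → 'rs'.
`findall` yields the raw match text (2 of them) because the pattern has no groups.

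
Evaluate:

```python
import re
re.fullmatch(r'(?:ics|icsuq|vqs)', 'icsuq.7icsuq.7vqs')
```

None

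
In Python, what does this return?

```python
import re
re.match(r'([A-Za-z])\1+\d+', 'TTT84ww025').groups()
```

('T',)

The match spans [0:5] → 'TTT84'.
Captured: group 1 = 'T'.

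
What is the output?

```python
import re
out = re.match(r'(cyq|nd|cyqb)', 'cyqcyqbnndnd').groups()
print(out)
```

('cyq',)

The match spans [0:3] → 'cyq'.
Captured: group 1 = 'cyq'.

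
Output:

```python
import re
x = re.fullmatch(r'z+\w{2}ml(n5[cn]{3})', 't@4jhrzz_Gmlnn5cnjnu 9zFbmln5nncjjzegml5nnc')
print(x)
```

None

`re.fullmatch` requires the pattern to consume the entire string.
Here the string isn't matched end-to-end, so the call returns None.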